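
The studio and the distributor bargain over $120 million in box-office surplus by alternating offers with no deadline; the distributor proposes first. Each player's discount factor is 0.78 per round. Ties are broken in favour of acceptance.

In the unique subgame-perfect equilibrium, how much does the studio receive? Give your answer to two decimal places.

In a stationary SPE each proposer offers the other exactly their discounted continuation value.
If the distributor keeps x when proposing and the studio keeps y when proposing, then x = 120 − 0.78y and y = 120 − 0.78x.
Solving: x = 120(1 − 0.78) / (1 − 0.78·0.78) = 26.4 / 0.3916 ≈ 67.4157.
The studio gets 120 − 67.4157 ≈ 52.5843.

52.58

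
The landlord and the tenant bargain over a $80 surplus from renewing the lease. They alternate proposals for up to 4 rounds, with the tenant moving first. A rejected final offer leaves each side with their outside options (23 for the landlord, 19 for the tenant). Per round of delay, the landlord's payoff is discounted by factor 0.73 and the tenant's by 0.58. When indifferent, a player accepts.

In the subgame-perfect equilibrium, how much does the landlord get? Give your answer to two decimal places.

By backward induction:
Round 4 (the landlord proposes): the tenant gets 19 if talks fail, so the landlord offers 19 and keeps 61.
Round 3 (the tenant proposes): the landlord can get 61 next round, worth 0.73 × 61 = 44.53 now. The tenant offers 44.53 and keeps 80 − 44.53 = 35.47.
Round 2 (the landlord proposes): the tenant can get 35.47 next round, worth 0.58 × 35.47 = 20.5726 now. The landlord offers 20.5726 and keeps 80 − 20.5726 = 59.4274.
Round 1 (the tenant proposes): the landlord can get 59.4274 next round, worth 0.73 × 59.4274 = 43.382002 now; the tenant offers that and keeps 36.617998.

43.38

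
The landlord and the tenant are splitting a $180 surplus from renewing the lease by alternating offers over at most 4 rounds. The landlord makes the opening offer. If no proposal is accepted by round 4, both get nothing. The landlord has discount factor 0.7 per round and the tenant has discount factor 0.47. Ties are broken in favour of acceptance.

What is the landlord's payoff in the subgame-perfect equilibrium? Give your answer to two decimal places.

Round 4 (the tenant proposes): the landlord will accept anything ≥ 0, so the tenant offers 0 and keeps 180.
Round 3 (the landlord proposes): the tenant can get 180 next round, worth 0.47 × 180 = 84.6 now. The landlord offers 84.6 and keeps 180 − 84.6 = 95.4.
Round 2 (the tenant proposes): the landlord can get 95.4 next round, worth 0.7 × 95.4 = 66.78 now. The tenant offers 66.78 and keeps 180 − 66.78 = 113.22.
Round 1 (the landlord proposes): the tenant can get 113.22 next round, worth 0.47 × 113.22 = 53.2134 now, so the landlord offers 53.2134, keeping 126.7866.

126.79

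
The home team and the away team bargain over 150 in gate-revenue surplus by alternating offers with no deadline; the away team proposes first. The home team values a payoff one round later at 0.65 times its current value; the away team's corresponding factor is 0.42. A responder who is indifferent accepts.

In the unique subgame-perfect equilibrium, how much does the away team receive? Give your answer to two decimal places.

When the away team proposes, the home team accepts any offer worth at least 0.65 times what the home team would get by proposing next round; and vice versa.
This gives x = 150 − 0.65y and y = 150 − 0.42x, where x and y are each side's share when it proposes.
Hence (1 − 0.65·0.42)x = 150(1 − 0.65), i.e. 0.727·x = 52.5.
x ≈ 72.2146; the home team's share is 150 − x ≈ 77.7854.

72.21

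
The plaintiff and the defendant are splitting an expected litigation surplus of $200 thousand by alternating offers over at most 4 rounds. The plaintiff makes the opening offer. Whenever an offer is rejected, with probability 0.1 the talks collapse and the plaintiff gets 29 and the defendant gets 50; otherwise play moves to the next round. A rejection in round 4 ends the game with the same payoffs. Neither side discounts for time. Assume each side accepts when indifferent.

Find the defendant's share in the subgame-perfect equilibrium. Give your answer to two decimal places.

Round 4 (the defendant proposes): the plaintiff gets 29 if talks fail, so the defendant offers 29 and keeps 171.
Round 3 (the plaintiff proposes): rejecting gives the defendant an expected 0.9 × 171 + 0.1 × 50 = 158.9, so the plaintiff offers 158.9, keeping 41.1.
Round 2 (the defendant proposes): rejecting gives the plaintiff an expected 0.9 × 41.1 + 0.1 × 29 = 39.89; the defendant offers that and keeps 160.11.
Round 1 (the plaintiff proposes): rejecting gives the defendant an expected 0.9 × 160.11 + 0.1 × 50 = 149.099. The plaintiff offers 149.099 and keeps 200 − 149.099 = 50.901.

149.10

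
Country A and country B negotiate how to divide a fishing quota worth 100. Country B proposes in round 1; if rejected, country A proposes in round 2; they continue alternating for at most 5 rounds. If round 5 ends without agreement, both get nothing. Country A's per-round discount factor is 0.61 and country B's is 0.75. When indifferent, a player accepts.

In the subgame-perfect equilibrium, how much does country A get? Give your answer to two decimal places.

22.23

Work backward from the last round.
Round 5 (country B proposes): rejection yields 0 for country A; country B offers 0 and keeps 100.
Round 4 (country A proposes): country B can get 100 next round, worth 0.75 × 100 = 75 now; country A offers that and keeps 25.
Round 3 (country B proposes): country A can get 25 next round, worth 0.61 × 25 = 15.25 now. Country B offers 15.25 and keeps 100 − 15.25 = 84.75.
Round 2 (country A proposes): country B can get 84.75 next round, worth 0.75 × 84.75 = 63.5625 now. Country A offers 63.5625 and keeps 100 − 63.5625 = 36.4375.
Round 1 (country B proposes): country A can get 36.4375 next round, worth 0.61 × 36.4375 = 22.226875 now; country B offers that and keeps 77.773125.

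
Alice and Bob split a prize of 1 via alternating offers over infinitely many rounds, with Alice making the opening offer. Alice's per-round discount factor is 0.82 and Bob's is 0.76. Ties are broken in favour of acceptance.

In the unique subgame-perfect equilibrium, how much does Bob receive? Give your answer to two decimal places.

0.36

Let x be Alice's share when Alice proposes and y be Bob's share when Bob proposes.
Bob accepts iff offered ≥ 0.76·y, so x = 1 − 0.76y. Symmetrically y = 1 − 0.82x.
Substituting: x = 1 − 0.76(1 − 0.82x), giving x(1 − 0.82·0.76) = 1(1 − 0.76).
So x = 1 × 0.24 / 0.3768 ≈ 0.6369, and Bob receives 1 − x ≈ 0.3631.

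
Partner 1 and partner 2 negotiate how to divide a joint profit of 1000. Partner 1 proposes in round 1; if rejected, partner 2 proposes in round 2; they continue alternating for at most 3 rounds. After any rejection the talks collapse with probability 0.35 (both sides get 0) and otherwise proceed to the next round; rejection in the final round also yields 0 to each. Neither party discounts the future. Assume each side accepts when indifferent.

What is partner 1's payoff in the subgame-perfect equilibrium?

772.5

Round 3 (partner 1 proposes): rejection yields 0 for partner 2; partner 1 offers 0 and keeps 1000.
Round 2 (partner 2 proposes): rejecting gives partner 1 an expected 0.65 × 1000 = 650. Partner 2 offers 650 and keeps 1000 − 650 = 350.
Round 1 (partner 1 proposes): rejecting gives partner 2 an expected 0.65 × 350 = 227.5. Partner 1 offers 227.5 and keeps 1000 − 227.5 = 772.5.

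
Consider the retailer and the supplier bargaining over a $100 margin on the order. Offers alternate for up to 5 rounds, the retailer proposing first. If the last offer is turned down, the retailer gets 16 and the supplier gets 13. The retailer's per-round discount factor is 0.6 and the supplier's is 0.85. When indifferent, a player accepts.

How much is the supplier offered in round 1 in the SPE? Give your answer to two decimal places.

54.72

By backward induction:
Round 5 (the retailer proposes): the supplier gets 13 if talks fail, so the retailer offers 13 and keeps 87.
Round 4 (the supplier proposes): the retailer can get 87 next round, worth 0.6 × 87 = 52.2 now; the supplier offers that and keeps 47.8.
Round 3 (the retailer proposes): the supplier can get 47.8 next round, worth 0.85 × 47.8 = 40.63 now. The retailer offers 40.63 and keeps 100 − 40.63 = 59.37.
Round 2 (the supplier proposes): the retailer can get 59.37 next round, worth 0.6 × 59.37 = 35.622 now, so the supplier offers 35.622, keeping 64.378.
Round 1 (the retailer proposes): the supplier can get 64.378 next round, worth 0.85 × 64.378 = 54.7213 now. The retailer offers 54.7213 and keeps 100 − 54.7213 = 45.2787.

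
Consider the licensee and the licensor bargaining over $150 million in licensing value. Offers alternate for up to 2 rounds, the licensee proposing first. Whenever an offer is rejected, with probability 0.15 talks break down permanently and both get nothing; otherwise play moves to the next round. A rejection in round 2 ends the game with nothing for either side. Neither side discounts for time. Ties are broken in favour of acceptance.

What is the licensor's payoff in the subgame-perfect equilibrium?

Round 2 (the licensor proposes): the licensee will accept anything ≥ 0, so the licensor offers 0 and keeps 150.
Round 1 (the licensee proposes): rejecting gives the licensor an expected 0.85 × 150 = 127.5; the licensee offers that and keeps 22.5.

127.5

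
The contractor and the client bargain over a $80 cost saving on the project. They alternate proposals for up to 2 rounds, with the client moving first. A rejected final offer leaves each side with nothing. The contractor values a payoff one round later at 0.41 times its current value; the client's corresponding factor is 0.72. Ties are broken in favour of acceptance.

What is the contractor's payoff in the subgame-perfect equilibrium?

32.8

By backward induction:
Round 2 (the contractor proposes): the client will accept anything ≥ 0, so the contractor offers 0 and keeps 80.
Round 1 (the client proposes): the contractor can get 80 next round, worth 0.41 × 80 = 32.8 now. The client offers 32.8 and keeps 80 − 32.8 = 47.2.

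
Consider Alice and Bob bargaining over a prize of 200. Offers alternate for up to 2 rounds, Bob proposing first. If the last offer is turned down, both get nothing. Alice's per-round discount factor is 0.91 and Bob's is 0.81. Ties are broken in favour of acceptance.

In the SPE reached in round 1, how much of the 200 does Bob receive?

Round 2 (Alice proposes): Bob will accept anything ≥ 0, so Alice offers 0 and keeps 200.
Round 1 (Bob proposes): Alice can get 200 next round, worth 0.91 × 200 = 182 now, so Bob offers 182, keeping 18.

18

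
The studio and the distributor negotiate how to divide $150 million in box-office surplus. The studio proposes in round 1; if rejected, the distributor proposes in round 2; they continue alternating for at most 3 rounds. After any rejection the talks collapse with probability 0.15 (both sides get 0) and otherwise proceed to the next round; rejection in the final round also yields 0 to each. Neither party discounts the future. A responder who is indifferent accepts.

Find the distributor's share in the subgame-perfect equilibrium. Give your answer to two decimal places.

Round 3 (the studio proposes): rejection yields 0 for the distributor; the studio offers 0 and keeps 150.
Round 2 (the distributor proposes): rejecting gives the studio an expected 0.85 × 150 = 127.5, so the distributor offers 127.5, keeping 22.5.
Round 1 (the studio proposes): rejecting gives the distributor an expected 0.85 × 22.5 = 19.125, so the studio offers 19.125, keeping 130.875.

19.13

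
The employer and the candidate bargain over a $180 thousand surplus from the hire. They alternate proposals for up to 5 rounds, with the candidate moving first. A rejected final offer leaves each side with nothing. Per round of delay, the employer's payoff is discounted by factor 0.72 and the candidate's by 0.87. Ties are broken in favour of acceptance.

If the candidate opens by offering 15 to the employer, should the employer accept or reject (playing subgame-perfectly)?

Reject

Round 5 (the candidate proposes): the employer will accept anything ≥ 0, so the candidate offers 0 and keeps 180.
Round 4 (the employer proposes): the candidate can get 180 next round, worth 0.87 × 180 = 156.6 now. The employer offers 156.6 and keeps 180 − 156.6 = 23.4.
Round 3 (the candidate proposes): the employer can get 23.4 next round, worth 0.72 × 23.4 = 16.848 now. The candidate offers 16.848 and keeps 180 − 16.848 = 163.152.
Round 2 (the employer proposes): the candidate can get 163.152 next round, worth 0.87 × 163.152 = 141.94224 now; the employer offers that and keeps 38.05776.
So by rejecting in round 1, the employer gets 38.05776 next round, worth 0.72 × 38.05776 = 27.4015872 now.
Offer 15 < 27.4015872, so the employer rejects.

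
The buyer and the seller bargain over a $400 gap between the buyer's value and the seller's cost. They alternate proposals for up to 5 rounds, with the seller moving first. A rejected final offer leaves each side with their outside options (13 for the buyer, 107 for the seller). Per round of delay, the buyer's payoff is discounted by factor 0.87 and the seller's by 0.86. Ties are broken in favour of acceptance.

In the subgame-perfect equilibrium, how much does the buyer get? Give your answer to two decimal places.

Round 5 (the seller proposes): the buyer gets 13 if talks fail, so the seller offers 13 and keeps 387.
Round 4 (the buyer proposes): the seller can get 387 next round, worth 0.86 × 387 = 332.82 now. The buyer offers 332.82 and keeps 400 − 332.82 = 67.18.
Round 3 (the seller proposes): the buyer can get 67.18 next round, worth 0.87 × 67.18 = 58.4466 now; the seller offers that and keeps 341.5534.
Round 2 (the buyer proposes): the seller can get 341.5534 next round, worth 0.86 × 341.5534 = 293.735924 now; the buyer offers that and keeps 106.264076.
Round 1 (the seller proposes): the buyer can get 106.264076 next round, worth 0.87 × 106.264076 = 92.44974612 now; the seller offers that and keeps 307.55025388.

92.45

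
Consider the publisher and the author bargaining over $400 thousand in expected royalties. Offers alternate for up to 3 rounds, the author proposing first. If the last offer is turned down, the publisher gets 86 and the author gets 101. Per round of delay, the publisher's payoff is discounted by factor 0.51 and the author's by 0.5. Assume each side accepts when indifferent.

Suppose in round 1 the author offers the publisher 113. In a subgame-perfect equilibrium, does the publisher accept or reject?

Round 3 (the author proposes): the publisher gets 86 if talks fail, so the author offers 86 and keeps 314.
Round 2 (the publisher proposes): the author can get 314 next round, worth 0.5 × 314 = 157 now, so the publisher offers 157, keeping 243.
So by rejecting in round 1, the publisher gets 243 next round, worth 0.51 × 243 = 123.93 now.
Offer 113 < 123.93, so the publisher rejects.

Reject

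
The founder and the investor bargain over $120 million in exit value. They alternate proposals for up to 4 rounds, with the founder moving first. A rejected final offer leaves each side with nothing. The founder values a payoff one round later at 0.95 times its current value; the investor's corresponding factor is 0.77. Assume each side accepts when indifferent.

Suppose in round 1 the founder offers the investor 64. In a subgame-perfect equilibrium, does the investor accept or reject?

Reject

Round 4 (the investor proposes): the founder will accept anything ≥ 0, so the investor offers 0 and keeps 120.
Round 3 (the founder proposes): the investor can get 120 next round, worth 0.77 × 120 = 92.4 now. The founder offers 92.4 and keeps 120 − 92.4 = 27.6.
Round 2 (the investor proposes): the founder can get 27.6 next round, worth 0.95 × 27.6 = 26.22 now. The investor offers 26.22 and keeps 120 − 26.22 = 93.78.
So by rejecting in round 1, the investor gets 93.78 next round, worth 0.77 × 93.78 = 72.2106 now.
Offer 64 < 72.2106, so the investor rejects.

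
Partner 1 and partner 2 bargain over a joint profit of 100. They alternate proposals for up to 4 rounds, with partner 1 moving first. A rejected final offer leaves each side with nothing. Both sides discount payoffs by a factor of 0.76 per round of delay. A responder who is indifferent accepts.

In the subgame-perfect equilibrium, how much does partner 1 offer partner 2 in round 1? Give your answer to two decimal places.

62.14

Round 4 (partner 2 proposes): partner 1 will accept anything ≥ 0, so partner 2 offers 0 and keeps 100.
Round 3 (partner 1 proposes): partner 2 can get 100 next round, worth 0.76 × 100 = 76 now, so partner 1 offers 76, keeping 24.
Round 2 (partner 2 proposes): partner 1 can get 24 next round, worth 0.76 × 24 = 18.24 now, so partner 2 offers 18.24, keeping 81.76.
Round 1 (partner 1 proposes): partner 2 can get 81.76 next round, worth 0.76 × 81.76 = 62.1376 now, so partner 1 offers 62.1376, keeping 37.8624.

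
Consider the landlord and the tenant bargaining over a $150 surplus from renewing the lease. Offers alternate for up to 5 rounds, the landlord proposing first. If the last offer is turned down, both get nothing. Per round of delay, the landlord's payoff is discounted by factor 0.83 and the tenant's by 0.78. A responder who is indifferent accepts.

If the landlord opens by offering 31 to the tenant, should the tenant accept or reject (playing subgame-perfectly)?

Reject

Work out the tenant's continuation value if the offer is rejected.
Round 5 (the landlord proposes): rejection yields 0 for the tenant; the landlord offers 0 and keeps 150.
Round 4 (the tenant proposes): the landlord can get 150 next round, worth 0.83 × 150 = 124.5 now, so the tenant offers 124.5, keeping 25.5.
Round 3 (the landlord proposes): the tenant can get 25.5 next round, worth 0.78 × 25.5 = 19.89 now. The landlord offers 19.89 and keeps 150 − 19.89 = 130.11.
Round 2 (the tenant proposes): the landlord can get 130.11 next round, worth 0.83 × 130.11 = 107.9913 now; the tenant offers that and keeps 42.0087.
So by rejecting in round 1, the tenant gets 42.0087 next round, worth 0.78 × 42.0087 = 32.766786 now.
Offer 31 < 32.766786, so the tenant rejects.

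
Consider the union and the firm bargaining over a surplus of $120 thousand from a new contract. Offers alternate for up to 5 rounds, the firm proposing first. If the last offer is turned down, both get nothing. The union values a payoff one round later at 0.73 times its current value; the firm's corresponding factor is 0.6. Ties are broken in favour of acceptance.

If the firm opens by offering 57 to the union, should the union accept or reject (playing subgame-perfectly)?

Round 5 (the firm proposes): the union will accept anything ≥ 0, so the firm offers 0 and keeps 120.
Round 4 (the union proposes): the firm can get 120 next round, worth 0.6 × 120 = 72 now, so the union offers 72, keeping 48.
Round 3 (the firm proposes): the union can get 48 next round, worth 0.73 × 48 = 35.04 now. The firm offers 35.04 and keeps 120 − 35.04 = 84.96.
Round 2 (the union proposes): the firm can get 84.96 next round, worth 0.6 × 84.96 = 50.976 now; the union offers that and keeps 69.024.
So by rejecting in round 1, the union gets 69.024 next round, worth 0.73 × 69.024 = 50.38752 now.
Offer 57 ≥ 50.38752, so the union accepts.

Accept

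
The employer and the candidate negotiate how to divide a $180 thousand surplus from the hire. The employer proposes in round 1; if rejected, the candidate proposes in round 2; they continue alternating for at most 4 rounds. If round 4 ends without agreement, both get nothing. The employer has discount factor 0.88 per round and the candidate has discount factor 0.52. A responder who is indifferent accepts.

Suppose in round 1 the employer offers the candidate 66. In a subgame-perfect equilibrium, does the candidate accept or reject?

Accept

Round 4 (the candidate proposes): the employer will accept anything ≥ 0, so the candidate offers 0 and keeps 180.
Round 3 (the employer proposes): the candidate can get 180 next round, worth 0.52 × 180 = 93.6 now; the employer offers that and keeps 86.4.
Round 2 (the candidate proposes): the employer can get 86.4 next round, worth 0.88 × 86.4 = 76.032 now. The candidate offers 76.032 and keeps 180 − 76.032 = 103.968.
So by rejecting in round 1, the candidate gets 103.968 next round, worth 0.52 × 103.968 = 54.06336 now.
Offer 66 ≥ 54.06336, so the candidate accepts.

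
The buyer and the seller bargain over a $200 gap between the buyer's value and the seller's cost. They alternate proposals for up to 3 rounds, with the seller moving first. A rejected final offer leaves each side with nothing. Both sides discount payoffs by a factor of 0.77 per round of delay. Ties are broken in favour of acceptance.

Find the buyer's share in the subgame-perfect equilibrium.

35.42

Work backward from the last round.
Round 3 (the seller proposes): the buyer will accept anything ≥ 0, so the seller offers 0 and keeps 200.
Round 2 (the buyer proposes): the seller can get 200 next round, worth 0.77 × 200 = 154 now. The buyer offers 154 and keeps 200 − 154 = 46.
Round 1 (the seller proposes): the buyer can get 46 next round, worth 0.77 × 46 = 35.42 now, so the seller offers 35.42, keeping 164.58.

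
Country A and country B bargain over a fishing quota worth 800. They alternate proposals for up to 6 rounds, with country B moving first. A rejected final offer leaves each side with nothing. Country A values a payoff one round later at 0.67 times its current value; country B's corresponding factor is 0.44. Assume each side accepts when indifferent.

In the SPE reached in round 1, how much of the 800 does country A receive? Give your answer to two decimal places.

435.23

Round 6 (country A proposes): country B will accept anything ≥ 0, so country A offers 0 and keeps 800.
Round 5 (country B proposes): country A can get 800 next round, worth 0.67 × 800 = 536 now; country B offers that and keeps 264.
Round 4 (country A proposes): country B can get 264 next round, worth 0.44 × 264 = 116.16 now, so country A offers 116.16, keeping 683.84.
Round 3 (country B proposes): country A can get 683.84 next round, worth 0.67 × 683.84 = 458.1728 now. Country B offers 458.1728 and keeps 800 − 458.1728 = 341.8272.
Round 2 (country A proposes): country B can get 341.8272 next round, worth 0.44 × 341.8272 = 150.403968 now. Country A offers 150.403968 and keeps 800 − 150.403968 = 649.596032.
Round 1 (country B proposes): country A can get 649.596032 next round, worth 0.67 × 649.596032 = 435.22934144 now; country B offers that and keeps 364.77065856.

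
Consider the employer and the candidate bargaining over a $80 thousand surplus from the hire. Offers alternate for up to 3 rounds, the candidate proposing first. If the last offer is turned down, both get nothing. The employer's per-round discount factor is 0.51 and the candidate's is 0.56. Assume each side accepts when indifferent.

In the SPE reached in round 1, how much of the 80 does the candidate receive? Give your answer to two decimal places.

62.05

Round 3 (the candidate proposes): rejection yields 0 for the employer; the candidate offers 0 and keeps 80.
Round 2 (the employer proposes): the candidate can get 80 next round, worth 0.56 × 80 = 44.8 now; the employer offers that and keeps 35.2.
Round 1 (the candidate proposes): the employer can get 35.2 next round, worth 0.51 × 35.2 = 17.952 now; the candidate offers that and keeps 62.048.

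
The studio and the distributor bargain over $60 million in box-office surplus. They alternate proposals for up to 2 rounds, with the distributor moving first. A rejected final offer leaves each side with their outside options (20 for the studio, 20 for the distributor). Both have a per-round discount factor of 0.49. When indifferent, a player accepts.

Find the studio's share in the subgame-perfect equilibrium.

19.6

Round 2 (the studio proposes): the distributor gets 20 if talks fail, so the studio offers 20 and keeps 40.
Round 1 (the distributor proposes): the studio can get 40 next round, worth 0.49 × 40 = 19.6 now. The distributor offers 19.6 and keeps 60 − 19.6 = 40.4.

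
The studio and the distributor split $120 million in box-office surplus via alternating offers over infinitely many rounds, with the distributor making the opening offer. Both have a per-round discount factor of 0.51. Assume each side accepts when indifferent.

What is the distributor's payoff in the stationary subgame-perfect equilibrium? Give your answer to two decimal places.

79.47

In a stationary SPE each proposer offers the other exactly their discounted continuation value.
If the distributor keeps x when proposing and the studio keeps y when proposing, then x = 120 − 0.51y and y = 120 − 0.51x.
Solving: x = 120(1 − 0.51) / (1 − 0.51·0.51) = 58.8 / 0.7399 ≈ 79.4702.
The studio gets 120 − 79.4702 ≈ 40.5298.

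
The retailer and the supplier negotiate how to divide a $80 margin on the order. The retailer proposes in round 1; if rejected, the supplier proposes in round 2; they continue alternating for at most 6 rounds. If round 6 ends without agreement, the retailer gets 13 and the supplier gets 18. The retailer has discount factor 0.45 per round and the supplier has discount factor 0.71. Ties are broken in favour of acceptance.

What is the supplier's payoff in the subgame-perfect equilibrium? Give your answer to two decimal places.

46.08

By backward induction:
Round 6 (the supplier proposes): the retailer gets 13 if talks fail, so the supplier offers 13 and keeps 67.
Round 5 (the retailer proposes): the supplier can get 67 next round, worth 0.71 × 67 = 47.57 now. The retailer offers 47.57 and keeps 80 − 47.57 = 32.43.
Round 4 (the supplier proposes): the retailer can get 32.43 next round, worth 0.45 × 32.43 = 14.5935 now; the supplier offers that and keeps 65.4065.
Round 3 (the retailer proposes): the supplier can get 65.4065 next round, worth 0.71 × 65.4065 = 46.438615 now; the retailer offers that and keeps 33.561385.
Round 2 (the supplier proposes): the retailer can get 33.561385 next round, worth 0.45 × 33.561385 = 15.10262325 now, so the supplier offers 15.10262325, keeping 64.89737675.
Round 1 (the retailer proposes): the supplier can get 64.89737675 next round, worth 0.71 × 64.89737675 = 46.0771374925 now, so the retailer offers 46.0771374925, keeping 33.9228625075.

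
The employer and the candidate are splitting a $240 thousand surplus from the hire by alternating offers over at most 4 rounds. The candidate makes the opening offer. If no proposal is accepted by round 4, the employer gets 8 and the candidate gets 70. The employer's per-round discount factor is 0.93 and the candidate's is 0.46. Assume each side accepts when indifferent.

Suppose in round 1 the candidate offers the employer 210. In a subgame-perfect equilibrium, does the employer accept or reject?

Accept

Round 4 (the employer proposes): the candidate gets 70 if talks fail, so the employer offers 70 and keeps 170.
Round 3 (the candidate proposes): the employer can get 170 next round, worth 0.93 × 170 = 158.1 now; the candidate offers that and keeps 81.9.
Round 2 (the employer proposes): the candidate can get 81.9 next round, worth 0.46 × 81.9 = 37.674 now; the employer offers that and keeps 202.326.
So by rejecting in round 1, the employer gets 202.326 next round, worth 0.93 × 202.326 = 188.16318 now.
Offer 210 ≥ 188.16318, so the employer accepts.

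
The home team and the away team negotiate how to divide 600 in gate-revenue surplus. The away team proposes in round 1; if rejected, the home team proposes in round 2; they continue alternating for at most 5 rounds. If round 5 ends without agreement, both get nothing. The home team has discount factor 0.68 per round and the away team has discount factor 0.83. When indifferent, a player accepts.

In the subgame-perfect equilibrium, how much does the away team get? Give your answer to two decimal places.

491.49

Round 5 (the away team proposes): rejection yields 0 for the home team; the away team offers 0 and keeps 600.
Round 4 (the home team proposes): the away team can get 600 next round, worth 0.83 × 600 = 498 now; the home team offers that and keeps 102.
Round 3 (the away team proposes): the home team can get 102 next round, worth 0.68 × 102 = 69.36 now; the away team offers that and keeps 530.64.
Round 2 (the home team proposes): the away team can get 530.64 next round, worth 0.83 × 530.64 = 440.4312 now; the home team offers that and keeps 159.5688.
Round 1 (the away team proposes): the home team can get 159.5688 next round, worth 0.68 × 159.5688 = 108.506784 now. The away team offers 108.506784 and keeps 600 − 108.506784 = 491.493216.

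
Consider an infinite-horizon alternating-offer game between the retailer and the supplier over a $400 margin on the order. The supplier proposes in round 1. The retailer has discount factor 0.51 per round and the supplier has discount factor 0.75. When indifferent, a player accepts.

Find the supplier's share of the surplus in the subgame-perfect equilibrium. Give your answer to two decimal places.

317.41

When the supplier proposes, the retailer accepts any offer worth at least 0.51 times what the retailer would get by proposing next round; and vice versa.
This gives x = 400 − 0.51y and y = 400 − 0.75x, where x and y are each side's share when it proposes.
Hence (1 − 0.51·0.75)x = 400(1 − 0.51), i.e. 0.6175·x = 196.
x ≈ 317.4089; the retailer's share is 400 − x ≈ 82.5911.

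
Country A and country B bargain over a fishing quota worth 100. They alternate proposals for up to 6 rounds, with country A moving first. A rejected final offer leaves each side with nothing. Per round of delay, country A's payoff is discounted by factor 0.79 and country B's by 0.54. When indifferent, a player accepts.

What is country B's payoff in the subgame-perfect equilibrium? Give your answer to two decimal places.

26.00

Round 6 (country B proposes): rejection yields 0 for country A; country B offers 0 and keeps 100.
Round 5 (country A proposes): country B can get 100 next round, worth 0.54 × 100 = 54 now. Country A offers 54 and keeps 100 − 54 = 46.
Round 4 (country B proposes): country A can get 46 next round, worth 0.79 × 46 = 36.34 now; country B offers that and keeps 63.66.
Round 3 (country A proposes): country B can get 63.66 next round, worth 0.54 × 63.66 = 34.3764 now; country A offers that and keeps 65.6236.
Round 2 (country B proposes): country A can get 65.6236 next round, worth 0.79 × 65.6236 = 51.842644 now, so country B offers 51.842644, keeping 48.157356.
Round 1 (country A proposes): country B can get 48.157356 next round, worth 0.54 × 48.157356 = 26.00497224 now; country A offers that and keeps 73.99502776.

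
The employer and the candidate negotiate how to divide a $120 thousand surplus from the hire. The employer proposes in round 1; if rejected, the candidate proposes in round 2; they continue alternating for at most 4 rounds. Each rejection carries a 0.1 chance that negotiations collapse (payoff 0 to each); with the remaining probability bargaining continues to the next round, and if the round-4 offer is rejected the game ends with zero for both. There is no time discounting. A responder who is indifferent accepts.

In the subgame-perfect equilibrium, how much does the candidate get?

Round 4 (the candidate proposes): the employer will accept anything ≥ 0, so the candidate offers 0 and keeps 120.
Round 3 (the employer proposes): rejecting gives the candidate an expected 0.9 × 120 = 108; the employer offers that and keeps 12.
Round 2 (the candidate proposes): rejecting gives the employer an expected 0.9 × 12 = 10.8; the candidate offers that and keeps 109.2.
Round 1 (the employer proposes): rejecting gives the candidate an expected 0.9 × 109.2 = 98.28; the employer offers that and keeps 21.72.

98.28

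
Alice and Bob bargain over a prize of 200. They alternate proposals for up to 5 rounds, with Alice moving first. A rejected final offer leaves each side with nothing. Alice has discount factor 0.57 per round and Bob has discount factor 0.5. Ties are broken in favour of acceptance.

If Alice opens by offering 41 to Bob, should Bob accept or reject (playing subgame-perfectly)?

Reject

Work out Bob's continuation value if the offer is rejected.
Round 5 (Alice proposes): rejection yields 0 for Bob; Alice offers 0 and keeps 200.
Round 4 (Bob proposes): Alice can get 200 next round, worth 0.57 × 200 = 114 now, so Bob offers 114, keeping 86.
Round 3 (Alice proposes): Bob can get 86 next round, worth 0.5 × 86 = 43 now, so Alice offers 43, keeping 157.
Round 2 (Bob proposes): Alice can get 157 next round, worth 0.57 × 157 = 89.49 now; Bob offers that and keeps 110.51.
So by rejecting in round 1, Bob gets 110.51 next round, worth 0.5 × 110.51 = 55.255 now.
Offer 41 < 55.255, so Bob rejects.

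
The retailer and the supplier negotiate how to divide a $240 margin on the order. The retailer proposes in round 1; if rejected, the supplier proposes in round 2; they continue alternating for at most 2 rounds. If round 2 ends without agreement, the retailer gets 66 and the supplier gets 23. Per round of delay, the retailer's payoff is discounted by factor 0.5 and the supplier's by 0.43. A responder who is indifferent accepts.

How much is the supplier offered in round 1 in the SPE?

Round 2 (the supplier proposes): the retailer gets 66 if talks fail, so the supplier offers 66 and keeps 174.
Round 1 (the retailer proposes): the supplier can get 174 next round, worth 0.43 × 174 = 74.82 now; the retailer offers that and keeps 165.18.

74.82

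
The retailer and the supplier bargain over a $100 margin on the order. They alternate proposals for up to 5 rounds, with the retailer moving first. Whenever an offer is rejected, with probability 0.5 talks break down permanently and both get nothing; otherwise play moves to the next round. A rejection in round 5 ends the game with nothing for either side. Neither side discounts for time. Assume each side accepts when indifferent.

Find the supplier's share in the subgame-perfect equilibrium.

31.25

By backward induction:
Round 5 (the retailer proposes): rejection yields 0 for the supplier; the retailer offers 0 and keeps 100.
Round 4 (the supplier proposes): rejecting gives the retailer an expected 0.5 × 100 = 50. The supplier offers 50 and keeps 100 − 50 = 50.
Round 3 (the retailer proposes): rejecting gives the supplier an expected 0.5 × 50 = 25. The retailer offers 25 and keeps 100 − 25 = 75.
Round 2 (the supplier proposes): rejecting gives the retailer an expected 0.5 × 75 = 37.5, so the supplier offers 37.5, keeping 62.5.
Round 1 (the retailer proposes): rejecting gives the supplier an expected 0.5 × 62.5 = 31.25, so the retailer offers 31.25, keeping 68.75.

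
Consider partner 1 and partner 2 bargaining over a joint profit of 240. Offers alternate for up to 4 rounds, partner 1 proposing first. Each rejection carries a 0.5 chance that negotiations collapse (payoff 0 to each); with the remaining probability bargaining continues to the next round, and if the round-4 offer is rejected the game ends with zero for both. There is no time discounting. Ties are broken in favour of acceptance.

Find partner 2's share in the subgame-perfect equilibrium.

Round 4 (partner 2 proposes): rejection yields 0 for partner 1; partner 2 offers 0 and keeps 240.
Round 3 (partner 1 proposes): rejecting gives partner 2 an expected 0.5 × 240 = 120; partner 1 offers that and keeps 120.
Round 2 (partner 2 proposes): rejecting gives partner 1 an expected 0.5 × 120 = 60; partner 2 offers that and keeps 180.
Round 1 (partner 1 proposes): rejecting gives partner 2 an expected 0.5 × 180 = 90, so partner 1 offers 90, keeping 150.

90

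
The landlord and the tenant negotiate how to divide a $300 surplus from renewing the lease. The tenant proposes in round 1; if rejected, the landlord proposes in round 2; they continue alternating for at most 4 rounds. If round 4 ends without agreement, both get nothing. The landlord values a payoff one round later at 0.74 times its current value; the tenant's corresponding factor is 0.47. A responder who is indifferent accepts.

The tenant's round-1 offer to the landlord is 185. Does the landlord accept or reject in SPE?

Round 4 (the landlord proposes): the tenant will accept anything ≥ 0, so the landlord offers 0 and keeps 300.
Round 3 (the tenant proposes): the landlord can get 300 next round, worth 0.74 × 300 = 222 now, so the tenant offers 222, keeping 78.
Round 2 (the landlord proposes): the tenant can get 78 next round, worth 0.47 × 78 = 36.66 now, so the landlord offers 36.66, keeping 263.34.
So by rejecting in round 1, the landlord gets 263.34 next round, worth 0.74 × 263.34 = 194.8716 now.
Offer 185 < 194.8716, so the landlord rejects.

Reject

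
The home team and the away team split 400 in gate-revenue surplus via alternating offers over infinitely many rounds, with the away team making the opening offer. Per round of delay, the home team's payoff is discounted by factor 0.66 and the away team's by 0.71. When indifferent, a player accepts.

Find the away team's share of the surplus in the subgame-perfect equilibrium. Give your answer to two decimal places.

255.93

When the away team proposes, the home team accepts any offer worth at least 0.66 times what the home team would get by proposing next round; and vice versa.
This gives x = 400 − 0.66y and y = 400 − 0.71x, where x and y are each side's share when it proposes.
Hence (1 − 0.66·0.71)x = 400(1 − 0.66), i.e. 0.5314·x = 136.
x ≈ 255.9277; the home team's share is 400 − x ≈ 144.0723.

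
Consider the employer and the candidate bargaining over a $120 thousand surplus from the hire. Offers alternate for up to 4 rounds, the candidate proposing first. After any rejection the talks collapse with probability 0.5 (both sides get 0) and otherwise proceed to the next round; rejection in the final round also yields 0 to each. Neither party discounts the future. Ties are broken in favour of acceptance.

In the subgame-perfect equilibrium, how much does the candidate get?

75

By backward induction:
Round 4 (the employer proposes): the candidate will accept anything ≥ 0, so the employer offers 0 and keeps 120.
Round 3 (the candidate proposes): rejecting gives the employer an expected 0.5 × 120 = 60, so the candidate offers 60, keeping 60.
Round 2 (the employer proposes): rejecting gives the candidate an expected 0.5 × 60 = 30, so the employer offers 30, keeping 90.
Round 1 (the candidate proposes): rejecting gives the employer an expected 0.5 × 90 = 45. The candidate offers 45 and keeps 120 − 45 = 75.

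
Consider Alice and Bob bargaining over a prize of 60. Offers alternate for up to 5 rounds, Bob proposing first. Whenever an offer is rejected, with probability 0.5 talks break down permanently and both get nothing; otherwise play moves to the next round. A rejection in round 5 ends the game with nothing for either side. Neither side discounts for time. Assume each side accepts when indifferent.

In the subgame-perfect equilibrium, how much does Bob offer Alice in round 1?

Round 5 (Bob proposes): rejection yields 0 for Alice; Bob offers 0 and keeps 60.
Round 4 (Alice proposes): rejecting gives Bob an expected 0.5 × 60 = 30, so Alice offers 30, keeping 30.
Round 3 (Bob proposes): rejecting gives Alice an expected 0.5 × 30 = 15. Bob offers 15 and keeps 60 − 15 = 45.
Round 2 (Alice proposes): rejecting gives Bob an expected 0.5 × 45 = 22.5; Alice offers that and keeps 37.5.
Round 1 (Bob proposes): rejecting gives Alice an expected 0.5 × 37.5 = 18.75; Bob offers that and keeps 41.25.

18.75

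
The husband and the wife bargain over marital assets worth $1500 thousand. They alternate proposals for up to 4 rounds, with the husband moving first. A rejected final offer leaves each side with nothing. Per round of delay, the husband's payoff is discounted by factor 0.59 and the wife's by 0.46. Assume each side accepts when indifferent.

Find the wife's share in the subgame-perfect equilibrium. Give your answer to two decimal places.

470.17

Round 4 (the wife proposes): the husband will accept anything ≥ 0, so the wife offers 0 and keeps 1500.
Round 3 (the husband proposes): the wife can get 1500 next round, worth 0.46 × 1500 = 690 now, so the husband offers 690, keeping 810.
Round 2 (the wife proposes): the husband can get 810 next round, worth 0.59 × 810 = 477.9 now, so the wife offers 477.9, keeping 1022.1.
Round 1 (the husband proposes): the wife can get 1022.1 next round, worth 0.46 × 1022.1 = 470.166 now, so the husband offers 470.166, keeping 1029.834.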